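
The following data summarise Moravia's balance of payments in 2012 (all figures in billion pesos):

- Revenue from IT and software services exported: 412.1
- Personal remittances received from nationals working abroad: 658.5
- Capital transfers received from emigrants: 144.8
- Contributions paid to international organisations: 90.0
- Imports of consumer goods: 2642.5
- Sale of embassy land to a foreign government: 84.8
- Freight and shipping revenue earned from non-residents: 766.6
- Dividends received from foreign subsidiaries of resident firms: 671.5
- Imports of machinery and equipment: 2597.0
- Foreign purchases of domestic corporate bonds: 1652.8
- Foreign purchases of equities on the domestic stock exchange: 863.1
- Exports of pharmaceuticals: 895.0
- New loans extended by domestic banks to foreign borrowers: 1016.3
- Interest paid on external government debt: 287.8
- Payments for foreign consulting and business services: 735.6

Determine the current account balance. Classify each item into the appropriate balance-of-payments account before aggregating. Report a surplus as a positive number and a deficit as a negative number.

Goods: 895.0 - 2642.5 - 2597.0 = -4344.5
Services: -735.6 + 412.1 + 766.6 = 443.1
Primary income: -287.8 + 671.5 = 383.7
Secondary income: -90.0 + 658.5 = 568.5
Current account = (-4344.5) + 443.1 + 383.7 + 568.5 = -2949.2
(Excluded from the current account — capital account: capital transfers received from emigrants 144.8, sale of embassy land to a foreign government 84.8; financial account: foreign purchases of domestic corporate bonds 1652.8, foreign purchases of equities on the domestic stock exchange 863.1, new loans extended by domestic banks to foreign borrowers 1016.3.)

-2949.2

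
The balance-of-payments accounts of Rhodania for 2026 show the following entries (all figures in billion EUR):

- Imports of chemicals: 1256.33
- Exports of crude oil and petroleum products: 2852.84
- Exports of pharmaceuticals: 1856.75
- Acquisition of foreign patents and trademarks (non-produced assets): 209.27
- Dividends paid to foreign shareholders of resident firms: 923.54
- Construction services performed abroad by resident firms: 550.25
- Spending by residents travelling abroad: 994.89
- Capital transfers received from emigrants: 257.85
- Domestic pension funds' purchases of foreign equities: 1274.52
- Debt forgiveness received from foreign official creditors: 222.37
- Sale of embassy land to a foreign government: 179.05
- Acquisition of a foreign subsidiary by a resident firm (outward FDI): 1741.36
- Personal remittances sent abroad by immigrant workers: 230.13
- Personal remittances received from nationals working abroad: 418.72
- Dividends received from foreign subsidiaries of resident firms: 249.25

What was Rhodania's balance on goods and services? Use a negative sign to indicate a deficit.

3008.62

Goods: 1856.75 - 1256.33 + 2852.84 = 3453.26
Services: 550.25 - 994.89 = -444.64
Trade balance = 3453.26 + (-444.64) = 3008.62
(Excluded from the trade balance — capital account: acquisition of foreign patents and trademarks (non-produced assets) 209.27, capital transfers received from emigrants 257.85, debt forgiveness received from foreign official creditors 222.37, sale of embassy land to a foreign government 179.05; primary income: dividends paid to foreign shareholders of resident firms 923.54, dividends received from foreign subsidiaries of resident firms 249.25; financial account: domestic pension funds' purchases of foreign equities 1274.52, acquisition of a foreign subsidiary by a resident firm (outward FDI) 1741.36; secondary income: personal remittances sent abroad by immigrant workers 230.13, personal remittances received from nationals working abroad 418.72.)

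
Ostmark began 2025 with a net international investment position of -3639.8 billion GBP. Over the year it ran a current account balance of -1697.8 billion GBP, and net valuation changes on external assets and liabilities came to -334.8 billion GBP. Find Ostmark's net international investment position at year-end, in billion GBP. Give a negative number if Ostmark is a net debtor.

Change in NIIP = current account + net valuation change = -1697.8 + (-334.8) = -2032.6
End-of-year NIIP = -3639.8 + (-2032.6) = -5672.4

-5672.4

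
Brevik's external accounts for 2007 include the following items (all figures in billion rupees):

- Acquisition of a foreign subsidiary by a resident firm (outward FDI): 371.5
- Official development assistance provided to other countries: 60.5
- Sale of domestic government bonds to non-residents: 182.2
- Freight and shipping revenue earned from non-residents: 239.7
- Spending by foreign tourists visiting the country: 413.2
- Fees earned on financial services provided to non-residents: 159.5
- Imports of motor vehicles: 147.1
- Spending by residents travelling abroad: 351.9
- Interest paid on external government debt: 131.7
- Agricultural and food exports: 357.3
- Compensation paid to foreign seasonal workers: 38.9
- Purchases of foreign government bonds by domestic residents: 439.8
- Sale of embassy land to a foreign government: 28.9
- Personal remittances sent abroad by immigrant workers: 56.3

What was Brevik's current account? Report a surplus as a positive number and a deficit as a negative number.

Goods: 357.3 - 147.1 = 210.2
Services: 239.7 - 351.9 + 159.5 + 413.2 = 460.5
Primary income: -131.7 - 38.9 = -170.6
Secondary income: -56.3 - 60.5 = -116.8
Current account = 210.2 + 460.5 + (-170.6) + (-116.8) = 383.3
(Excluded from the current account — financial account: acquisition of a foreign subsidiary by a resident firm (outward FDI) 371.5, sale of domestic government bonds to non-residents 182.2, purchases of foreign government bonds by domestic residents 439.8; capital account: sale of embassy land to a foreign government 28.9.)

383.3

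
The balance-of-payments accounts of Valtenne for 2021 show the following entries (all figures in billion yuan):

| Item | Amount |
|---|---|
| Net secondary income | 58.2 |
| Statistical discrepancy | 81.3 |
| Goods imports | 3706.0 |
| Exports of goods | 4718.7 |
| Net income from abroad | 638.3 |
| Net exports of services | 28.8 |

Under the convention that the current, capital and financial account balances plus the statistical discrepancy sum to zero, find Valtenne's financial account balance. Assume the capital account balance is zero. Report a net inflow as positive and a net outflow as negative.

Goods balance = 4718.7 - 3706.0 = 1012.7
Services balance = 28.8
Trade balance (goods + services) = 1012.7 + 28.8 = 1041.5
Net primary income = 638.3
Net secondary income = 58.2
Current account = 1041.5 + 638.3 + 58.2 = 1738.0
Financial account = -(1738.0 + 81.3) = -1819.3

-1819.3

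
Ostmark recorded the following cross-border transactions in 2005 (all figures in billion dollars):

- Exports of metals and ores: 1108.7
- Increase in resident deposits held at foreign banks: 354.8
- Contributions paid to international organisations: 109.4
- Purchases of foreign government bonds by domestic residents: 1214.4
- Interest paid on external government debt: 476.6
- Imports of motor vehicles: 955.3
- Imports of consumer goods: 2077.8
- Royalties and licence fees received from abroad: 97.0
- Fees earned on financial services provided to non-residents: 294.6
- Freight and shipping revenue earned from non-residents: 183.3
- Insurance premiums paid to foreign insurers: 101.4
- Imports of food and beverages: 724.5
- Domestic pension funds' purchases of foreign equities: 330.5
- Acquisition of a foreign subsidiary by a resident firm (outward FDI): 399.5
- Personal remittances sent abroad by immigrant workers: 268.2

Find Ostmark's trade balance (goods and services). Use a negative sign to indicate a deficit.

Goods: -2077.8 + 1108.7 - 724.5 - 955.3 = -2648.9
Services: 183.3 - 101.4 + 97.0 + 294.6 = 473.5
Trade balance = -2648.9 + 473.5 = -2175.4
(Excluded from the trade balance — financial account: increase in resident deposits held at foreign banks 354.8, purchases of foreign government bonds by domestic residents 1214.4, domestic pension funds' purchases of foreign equities 330.5, acquisition of a foreign subsidiary by a resident firm (outward FDI) 399.5; secondary income: contributions paid to international organisations 109.4, personal remittances sent abroad by immigrant workers 268.2; primary income: interest paid on external government debt 476.6.)

-2175.4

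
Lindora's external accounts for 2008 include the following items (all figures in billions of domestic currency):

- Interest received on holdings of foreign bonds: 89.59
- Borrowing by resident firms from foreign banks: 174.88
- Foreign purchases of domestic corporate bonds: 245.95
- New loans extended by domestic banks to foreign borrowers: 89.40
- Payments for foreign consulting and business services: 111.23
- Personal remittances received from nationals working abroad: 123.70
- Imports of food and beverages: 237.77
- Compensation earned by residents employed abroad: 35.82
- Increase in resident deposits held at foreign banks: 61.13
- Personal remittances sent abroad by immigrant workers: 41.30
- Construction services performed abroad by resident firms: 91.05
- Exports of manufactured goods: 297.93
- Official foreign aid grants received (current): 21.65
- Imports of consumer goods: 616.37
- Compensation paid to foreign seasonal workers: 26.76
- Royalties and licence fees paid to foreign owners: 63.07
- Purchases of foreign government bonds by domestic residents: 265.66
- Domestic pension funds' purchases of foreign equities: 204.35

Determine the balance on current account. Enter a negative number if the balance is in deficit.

-436.76

Goods: -237.77 + 297.93 - 616.37 = -556.21
Services: -63.07 + 91.05 - 111.23 = -83.25
Primary income: 89.59 - 26.76 + 35.82 = 98.65
Secondary income: 123.70 + 21.65 - 41.30 = 104.05
Current account = (-556.21) + (-83.25) + 98.65 + 104.05 = -436.76
(Excluded from the current account — financial account: borrowing by resident firms from foreign banks 174.88, foreign purchases of domestic corporate bonds 245.95, new loans extended by domestic banks to foreign borrowers 89.40, increase in resident deposits held at foreign banks 61.13, purchases of foreign government bonds by domestic residents 265.66, domestic pension funds' purchases of foreign equities 204.35.)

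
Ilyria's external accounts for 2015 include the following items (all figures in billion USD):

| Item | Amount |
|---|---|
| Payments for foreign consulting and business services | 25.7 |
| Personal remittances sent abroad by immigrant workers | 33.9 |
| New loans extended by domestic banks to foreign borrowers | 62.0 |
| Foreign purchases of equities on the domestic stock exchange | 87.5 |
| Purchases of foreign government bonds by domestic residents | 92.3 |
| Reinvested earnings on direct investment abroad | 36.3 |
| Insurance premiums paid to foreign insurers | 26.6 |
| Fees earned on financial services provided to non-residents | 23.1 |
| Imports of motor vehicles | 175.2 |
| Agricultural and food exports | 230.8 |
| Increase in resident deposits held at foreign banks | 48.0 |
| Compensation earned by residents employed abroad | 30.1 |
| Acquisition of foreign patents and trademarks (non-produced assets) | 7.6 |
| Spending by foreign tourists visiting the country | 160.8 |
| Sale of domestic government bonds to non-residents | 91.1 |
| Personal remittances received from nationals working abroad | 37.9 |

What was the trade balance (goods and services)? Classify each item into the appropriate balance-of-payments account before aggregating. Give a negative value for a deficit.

187.2

Goods: 230.8 - 175.2 = 55.6
Services: -26.6 + 160.8 + 23.1 - 25.7 = 131.6
Trade balance = 55.6 + 131.6 = 187.2
(Excluded from the trade balance — secondary income: personal remittances sent abroad by immigrant workers 33.9, personal remittances received from nationals working abroad 37.9; financial account: new loans extended by domestic banks to foreign borrowers 62.0, foreign purchases of equities on the domestic stock exchange 87.5, purchases of foreign government bonds by domestic residents 92.3, increase in resident deposits held at foreign banks 48.0, sale of domestic government bonds to non-residents 91.1; primary income: reinvested earnings on direct investment abroad 36.3, compensation earned by residents employed abroad 30.1; capital account: acquisition of foreign patents and trademarks (non-produced assets) 7.6.)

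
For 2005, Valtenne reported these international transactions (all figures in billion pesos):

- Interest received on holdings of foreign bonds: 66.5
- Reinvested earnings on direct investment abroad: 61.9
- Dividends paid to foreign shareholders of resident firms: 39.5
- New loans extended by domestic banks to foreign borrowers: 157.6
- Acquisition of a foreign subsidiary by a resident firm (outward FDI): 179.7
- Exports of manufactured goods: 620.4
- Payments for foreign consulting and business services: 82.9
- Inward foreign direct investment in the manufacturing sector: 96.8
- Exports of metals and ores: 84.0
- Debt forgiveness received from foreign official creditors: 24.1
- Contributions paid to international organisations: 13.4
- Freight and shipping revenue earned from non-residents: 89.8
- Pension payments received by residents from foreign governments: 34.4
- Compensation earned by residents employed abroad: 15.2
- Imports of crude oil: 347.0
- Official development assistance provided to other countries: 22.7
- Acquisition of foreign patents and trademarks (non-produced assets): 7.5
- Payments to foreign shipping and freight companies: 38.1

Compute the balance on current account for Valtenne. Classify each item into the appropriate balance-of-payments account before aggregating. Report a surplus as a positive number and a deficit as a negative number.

Goods: 620.4 + 84.0 - 347.0 = 357.4
Services: -38.1 + 89.8 - 82.9 = -31.2
Primary income: -39.5 + 66.5 + 15.2 + 61.9 = 104.1
Secondary income: 34.4 - 22.7 - 13.4 = -1.7
Current account = 357.4 + (-31.2) + 104.1 + (-1.7) = 428.6
(Excluded from the current account — financial account: new loans extended by domestic banks to foreign borrowers 157.6, acquisition of a foreign subsidiary by a resident firm (outward FDI) 179.7, inward foreign direct investment in the manufacturing sector 96.8; capital account: debt forgiveness received from foreign official creditors 24.1, acquisition of foreign patents and trademarks (non-produced assets) 7.5.)

428.6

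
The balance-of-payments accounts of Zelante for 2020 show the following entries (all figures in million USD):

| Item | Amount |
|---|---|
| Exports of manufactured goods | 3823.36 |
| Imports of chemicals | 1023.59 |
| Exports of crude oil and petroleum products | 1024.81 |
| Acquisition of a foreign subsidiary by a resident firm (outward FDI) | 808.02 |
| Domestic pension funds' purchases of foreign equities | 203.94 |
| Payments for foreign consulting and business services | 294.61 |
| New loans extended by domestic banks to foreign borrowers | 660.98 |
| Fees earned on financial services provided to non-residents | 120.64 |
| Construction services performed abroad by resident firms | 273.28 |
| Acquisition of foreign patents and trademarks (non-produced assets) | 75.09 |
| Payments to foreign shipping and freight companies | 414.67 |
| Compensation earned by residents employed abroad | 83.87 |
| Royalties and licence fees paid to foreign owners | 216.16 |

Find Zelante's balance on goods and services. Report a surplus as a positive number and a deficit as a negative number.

Goods: 1024.81 + 3823.36 - 1023.59 = 3824.58
Services: -216.16 - 414.67 - 294.61 + 273.28 + 120.64 = -531.52
Trade balance = 3824.58 + (-531.52) = 3293.06
(Excluded from the trade balance — financial account: acquisition of a foreign subsidiary by a resident firm (outward FDI) 808.02, domestic pension funds' purchases of foreign equities 203.94, new loans extended by domestic banks to foreign borrowers 660.98; capital account: acquisition of foreign patents and trademarks (non-produced assets) 75.09; primary income: compensation earned by residents employed abroad 83.87.)

3293.06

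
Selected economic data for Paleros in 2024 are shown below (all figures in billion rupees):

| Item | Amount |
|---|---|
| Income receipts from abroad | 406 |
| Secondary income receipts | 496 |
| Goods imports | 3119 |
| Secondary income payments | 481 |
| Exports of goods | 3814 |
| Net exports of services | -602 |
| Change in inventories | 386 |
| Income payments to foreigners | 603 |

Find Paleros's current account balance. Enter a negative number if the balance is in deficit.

-89

Goods balance = 3814 - 3119 = 695
Services balance = -602
Trade balance (goods + services) = 695 + (-602) = 93
Net primary income = 406 - 603 = -197
Net secondary income = 496 - 481 = 15
Current account = 93 + (-197) + 15 = -89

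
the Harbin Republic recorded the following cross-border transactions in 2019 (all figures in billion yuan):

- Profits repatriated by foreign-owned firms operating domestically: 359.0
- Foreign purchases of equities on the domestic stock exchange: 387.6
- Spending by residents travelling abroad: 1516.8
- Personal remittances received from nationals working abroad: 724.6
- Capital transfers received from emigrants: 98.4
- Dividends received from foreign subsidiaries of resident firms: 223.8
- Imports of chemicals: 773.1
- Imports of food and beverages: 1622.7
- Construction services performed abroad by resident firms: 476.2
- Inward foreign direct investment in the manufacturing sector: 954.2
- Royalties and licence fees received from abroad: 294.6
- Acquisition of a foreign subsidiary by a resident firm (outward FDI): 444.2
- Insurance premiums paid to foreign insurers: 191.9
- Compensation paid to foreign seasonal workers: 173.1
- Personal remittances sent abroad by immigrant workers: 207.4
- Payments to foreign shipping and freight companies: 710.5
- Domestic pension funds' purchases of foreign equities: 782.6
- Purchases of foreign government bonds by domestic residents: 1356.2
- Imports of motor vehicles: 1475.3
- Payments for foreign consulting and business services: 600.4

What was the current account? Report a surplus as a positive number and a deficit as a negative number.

-5911.0

Goods: -1622.7 - 1475.3 - 773.1 = -3871.1
Services: -600.4 - 710.5 - 191.9 + 294.6 - 1516.8 + 476.2 = -2248.8
Primary income: -173.1 - 359.0 + 223.8 = -308.3
Secondary income: 724.6 - 207.4 = 517.2
Current account = (-3871.1) + (-2248.8) + (-308.3) + 517.2 = -5911.0
(Excluded from the current account — financial account: foreign purchases of equities on the domestic stock exchange 387.6, inward foreign direct investment in the manufacturing sector 954.2, acquisition of a foreign subsidiary by a resident firm (outward FDI) 444.2, domestic pension funds' purchases of foreign equities 782.6, purchases of foreign government bonds by domestic residents 1356.2; capital account: capital transfers received from emigrants 98.4.)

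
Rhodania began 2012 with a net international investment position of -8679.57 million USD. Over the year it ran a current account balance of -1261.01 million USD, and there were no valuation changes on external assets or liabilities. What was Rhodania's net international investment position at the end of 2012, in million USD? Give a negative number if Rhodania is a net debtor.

-9940.58

With no valuation effects, change in NIIP = current account = -1261.01
End-of-year NIIP = -8679.57 + (-1261.01) = -9940.58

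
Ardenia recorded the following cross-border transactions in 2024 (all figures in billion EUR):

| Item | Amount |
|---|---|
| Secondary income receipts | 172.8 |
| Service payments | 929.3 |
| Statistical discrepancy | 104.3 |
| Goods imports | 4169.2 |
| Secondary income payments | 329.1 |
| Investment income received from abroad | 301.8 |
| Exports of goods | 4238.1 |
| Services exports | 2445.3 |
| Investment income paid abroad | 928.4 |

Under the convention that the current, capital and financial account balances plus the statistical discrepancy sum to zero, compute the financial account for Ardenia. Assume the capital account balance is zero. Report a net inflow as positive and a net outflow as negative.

Goods balance = 4238.1 - 4169.2 = 68.9
Services balance = 2445.3 - 929.3 = 1516.0
Trade balance (goods + services) = 68.9 + 1516.0 = 1584.9
Net primary income = 301.8 - 928.4 = -626.6
Net secondary income = 172.8 - 329.1 = -156.3
Current account = 1584.9 + (-626.6) + (-156.3) = 802.0
Financial account = -(802.0 + 104.3) = -906.3

-906.3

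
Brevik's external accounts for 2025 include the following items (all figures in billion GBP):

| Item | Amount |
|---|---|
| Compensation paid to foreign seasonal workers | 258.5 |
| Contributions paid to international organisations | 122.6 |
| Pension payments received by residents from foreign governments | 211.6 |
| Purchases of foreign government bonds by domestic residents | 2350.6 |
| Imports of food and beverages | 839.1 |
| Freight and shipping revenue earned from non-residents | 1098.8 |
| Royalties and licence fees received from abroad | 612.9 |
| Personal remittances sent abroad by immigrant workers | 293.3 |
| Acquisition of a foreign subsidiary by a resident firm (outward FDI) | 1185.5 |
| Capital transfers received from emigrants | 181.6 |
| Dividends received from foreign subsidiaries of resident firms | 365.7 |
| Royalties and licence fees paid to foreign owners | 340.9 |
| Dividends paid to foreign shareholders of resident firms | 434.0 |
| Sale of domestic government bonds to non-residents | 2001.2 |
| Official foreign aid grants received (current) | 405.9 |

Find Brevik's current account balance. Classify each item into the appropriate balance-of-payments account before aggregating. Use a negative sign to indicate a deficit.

Goods: -839.1
Services: 1098.8 + 612.9 - 340.9 = 1370.8
Primary income: -434.0 + 365.7 - 258.5 = -326.8
Secondary income: -122.6 + 211.6 - 293.3 + 405.9 = 201.6
Current account = (-839.1) + 1370.8 + (-326.8) + 201.6 = 406.5
(Excluded from the current account — financial account: purchases of foreign government bonds by domestic residents 2350.6, acquisition of a foreign subsidiary by a resident firm (outward FDI) 1185.5, sale of domestic government bonds to non-residents 2001.2; capital account: capital transfers received from emigrants 181.6.)

406.5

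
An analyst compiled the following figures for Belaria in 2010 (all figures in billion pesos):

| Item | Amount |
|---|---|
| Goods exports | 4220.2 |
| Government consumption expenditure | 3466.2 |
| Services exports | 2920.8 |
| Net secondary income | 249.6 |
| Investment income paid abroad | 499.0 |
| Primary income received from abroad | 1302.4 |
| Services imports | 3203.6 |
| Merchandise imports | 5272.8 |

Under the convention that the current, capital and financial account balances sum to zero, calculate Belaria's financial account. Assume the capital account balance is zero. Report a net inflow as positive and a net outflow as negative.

Goods balance = 4220.2 - 5272.8 = -1052.6
Services balance = 2920.8 - 3203.6 = -282.8
Trade balance (goods + services) = -1052.6 + (-282.8) = -1335.4
Net primary income = 1302.4 - 499.0 = 803.4
Net secondary income = 249.6
Current account = -1335.4 + 803.4 + 249.6 = -282.4
Financial account = -(-282.4) = 282.4

282.4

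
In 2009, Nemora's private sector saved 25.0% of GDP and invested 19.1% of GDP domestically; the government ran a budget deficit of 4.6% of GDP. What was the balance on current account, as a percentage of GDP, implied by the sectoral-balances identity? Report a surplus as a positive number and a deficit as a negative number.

1.3

By the sectoral-balances identity, CA = (S_private - I) + (T - G).
Private balance = 25.0 - 19.1 = 5.9
Government balance (T - G) = -4.6
CA = 5.9 + (-4.6) = 1.3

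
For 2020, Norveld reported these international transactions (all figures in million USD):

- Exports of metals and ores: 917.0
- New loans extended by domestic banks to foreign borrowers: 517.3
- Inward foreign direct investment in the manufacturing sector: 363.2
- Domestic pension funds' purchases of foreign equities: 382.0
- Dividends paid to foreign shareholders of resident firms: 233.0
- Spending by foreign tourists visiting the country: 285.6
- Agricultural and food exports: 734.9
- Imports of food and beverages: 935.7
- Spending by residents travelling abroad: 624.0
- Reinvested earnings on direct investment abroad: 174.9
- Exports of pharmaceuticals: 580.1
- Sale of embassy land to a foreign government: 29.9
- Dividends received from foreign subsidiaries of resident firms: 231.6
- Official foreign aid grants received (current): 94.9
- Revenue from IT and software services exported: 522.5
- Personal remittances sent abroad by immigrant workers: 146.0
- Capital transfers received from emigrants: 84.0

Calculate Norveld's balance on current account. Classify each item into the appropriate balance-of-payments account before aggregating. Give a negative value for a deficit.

Goods: 580.1 + 917.0 - 935.7 + 734.9 = 1296.3
Services: 285.6 - 624.0 + 522.5 = 184.1
Primary income: 231.6 + 174.9 - 233.0 = 173.5
Secondary income: 94.9 - 146.0 = -51.1
Current account = 1296.3 + 184.1 + 173.5 + (-51.1) = 1602.8
(Excluded from the current account — financial account: new loans extended by domestic banks to foreign borrowers 517.3, inward foreign direct investment in the manufacturing sector 363.2, domestic pension funds' purchases of foreign equities 382.0; capital account: sale of embassy land to a foreign government 29.9, capital transfers received from emigrants 84.0.)

1602.8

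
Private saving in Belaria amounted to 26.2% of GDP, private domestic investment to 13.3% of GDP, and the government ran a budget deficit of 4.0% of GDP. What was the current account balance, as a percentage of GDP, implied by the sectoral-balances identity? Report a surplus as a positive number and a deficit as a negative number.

8.9

By the sectoral-balances identity, CA = (S_private - I) + (T - G).
Private balance = 26.2 - 13.3 = 12.9
Government balance (T - G) = -4.0
CA = 12.9 + (-4.0) = 8.9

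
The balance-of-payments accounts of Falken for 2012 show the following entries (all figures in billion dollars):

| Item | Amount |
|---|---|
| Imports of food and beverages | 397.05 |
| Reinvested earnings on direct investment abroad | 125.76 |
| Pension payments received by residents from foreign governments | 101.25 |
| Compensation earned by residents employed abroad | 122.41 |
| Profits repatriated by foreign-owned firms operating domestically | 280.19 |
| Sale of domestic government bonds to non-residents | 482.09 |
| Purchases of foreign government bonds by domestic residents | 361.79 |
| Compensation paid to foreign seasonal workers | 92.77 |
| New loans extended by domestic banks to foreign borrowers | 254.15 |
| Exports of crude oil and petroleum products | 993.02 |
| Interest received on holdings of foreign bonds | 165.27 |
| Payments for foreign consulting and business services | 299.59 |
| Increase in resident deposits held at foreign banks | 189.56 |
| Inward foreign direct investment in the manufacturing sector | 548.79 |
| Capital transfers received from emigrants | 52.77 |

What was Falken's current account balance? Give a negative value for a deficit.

438.11

Goods: -397.05 + 993.02 = 595.97
Services: -299.59
Primary income: -280.19 + 122.41 - 92.77 + 165.27 + 125.76 = 40.48
Secondary income: 101.25
Current account = 595.97 + (-299.59) + 40.48 + 101.25 = 438.11
(Excluded from the current account — financial account: sale of domestic government bonds to non-residents 482.09, purchases of foreign government bonds by domestic residents 361.79, new loans extended by domestic banks to foreign borrowers 254.15, increase in resident deposits held at foreign banks 189.56, inward foreign direct investment in the manufacturing sector 548.79; capital account: capital transfers received from emigrants 52.77.)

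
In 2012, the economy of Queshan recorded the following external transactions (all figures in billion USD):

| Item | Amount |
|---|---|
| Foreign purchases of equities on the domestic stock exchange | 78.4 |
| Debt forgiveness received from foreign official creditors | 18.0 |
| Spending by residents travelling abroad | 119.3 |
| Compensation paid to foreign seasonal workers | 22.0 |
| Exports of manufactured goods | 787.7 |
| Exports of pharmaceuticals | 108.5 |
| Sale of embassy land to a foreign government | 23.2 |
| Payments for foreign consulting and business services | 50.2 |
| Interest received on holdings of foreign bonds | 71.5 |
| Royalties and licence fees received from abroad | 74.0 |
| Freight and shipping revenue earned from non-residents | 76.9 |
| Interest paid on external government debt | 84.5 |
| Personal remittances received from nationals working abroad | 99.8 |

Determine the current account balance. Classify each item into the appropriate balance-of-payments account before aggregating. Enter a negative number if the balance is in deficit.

Goods: 108.5 + 787.7 = 896.2
Services: 76.9 - 50.2 - 119.3 + 74.0 = -18.6
Primary income: 71.5 - 22.0 - 84.5 = -35.0
Secondary income: 99.8
Current account = 896.2 + (-18.6) + (-35.0) + 99.8 = 942.4
(Excluded from the current account — financial account: foreign purchases of equities on the domestic stock exchange 78.4; capital account: debt forgiveness received from foreign official creditors 18.0, sale of embassy land to a foreign government 23.2.)

942.4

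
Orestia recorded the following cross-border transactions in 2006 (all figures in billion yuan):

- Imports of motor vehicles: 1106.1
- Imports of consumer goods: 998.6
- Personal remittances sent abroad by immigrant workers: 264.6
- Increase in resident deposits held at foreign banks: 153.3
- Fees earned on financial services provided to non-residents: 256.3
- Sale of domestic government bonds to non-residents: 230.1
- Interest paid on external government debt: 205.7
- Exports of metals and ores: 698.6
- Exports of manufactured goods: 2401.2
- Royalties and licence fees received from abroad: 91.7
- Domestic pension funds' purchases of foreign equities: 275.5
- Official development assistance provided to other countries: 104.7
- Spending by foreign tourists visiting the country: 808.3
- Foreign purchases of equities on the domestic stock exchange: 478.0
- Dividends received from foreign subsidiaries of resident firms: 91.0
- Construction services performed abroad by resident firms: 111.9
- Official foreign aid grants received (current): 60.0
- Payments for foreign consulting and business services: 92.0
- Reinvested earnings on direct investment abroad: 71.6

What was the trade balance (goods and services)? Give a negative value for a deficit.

Goods: 2401.2 - 998.6 - 1106.1 + 698.6 = 995.1
Services: 91.7 + 256.3 + 111.9 + 808.3 - 92.0 = 1176.2
Trade balance = 995.1 + 1176.2 = 2171.3
(Excluded from the trade balance — secondary income: personal remittances sent abroad by immigrant workers 264.6, official development assistance provided to other countries 104.7, official foreign aid grants received (current) 60.0; financial account: increase in resident deposits held at foreign banks 153.3, sale of domestic government bonds to non-residents 230.1, domestic pension funds' purchases of foreign equities 275.5, foreign purchases of equities on the domestic stock exchange 478.0; primary income: interest paid on external government debt 205.7, dividends received from foreign subsidiaries of resident firms 91.0, reinvested earnings on direct investment abroad 71.6.)

2171.3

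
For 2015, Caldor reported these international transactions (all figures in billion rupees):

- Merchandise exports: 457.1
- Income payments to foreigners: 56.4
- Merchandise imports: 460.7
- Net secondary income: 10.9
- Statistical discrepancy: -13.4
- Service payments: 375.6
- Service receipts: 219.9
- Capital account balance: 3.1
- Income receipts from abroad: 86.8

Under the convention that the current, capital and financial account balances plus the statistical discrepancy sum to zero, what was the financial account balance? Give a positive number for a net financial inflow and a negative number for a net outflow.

128.3

Goods balance = 457.1 - 460.7 = -3.6
Services balance = 219.9 - 375.6 = -155.7
Trade balance (goods + services) = -3.6 + (-155.7) = -159.3
Net primary income = 86.8 - 56.4 = 30.4
Net secondary income = 10.9
Current account = -159.3 + 30.4 + 10.9 = -118.0
Financial account = -(-118.0 + 3.1 + (-13.4)) = 128.3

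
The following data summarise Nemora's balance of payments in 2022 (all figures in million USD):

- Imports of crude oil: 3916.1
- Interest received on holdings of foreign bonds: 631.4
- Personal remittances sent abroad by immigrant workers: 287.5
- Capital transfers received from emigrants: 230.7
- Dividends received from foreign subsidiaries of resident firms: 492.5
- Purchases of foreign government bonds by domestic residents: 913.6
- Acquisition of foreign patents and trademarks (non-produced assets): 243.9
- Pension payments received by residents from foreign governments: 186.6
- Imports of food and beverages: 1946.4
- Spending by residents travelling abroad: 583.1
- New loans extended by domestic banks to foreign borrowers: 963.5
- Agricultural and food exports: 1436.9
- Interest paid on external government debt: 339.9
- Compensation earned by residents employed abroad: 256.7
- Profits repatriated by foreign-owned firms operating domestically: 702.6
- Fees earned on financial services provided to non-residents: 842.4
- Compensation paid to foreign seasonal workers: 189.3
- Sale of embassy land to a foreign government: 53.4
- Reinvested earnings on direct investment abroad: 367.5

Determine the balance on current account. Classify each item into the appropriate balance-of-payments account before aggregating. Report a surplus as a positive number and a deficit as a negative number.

Goods: 1436.9 - 1946.4 - 3916.1 = -4425.6
Services: -583.1 + 842.4 = 259.3
Primary income: -339.9 + 367.5 - 189.3 + 631.4 + 492.5 - 702.6 + 256.7 = 516.3
Secondary income: 186.6 - 287.5 = -100.9
Current account = (-4425.6) + 259.3 + 516.3 + (-100.9) = -3750.9
(Excluded from the current account — capital account: capital transfers received from emigrants 230.7, acquisition of foreign patents and trademarks (non-produced assets) 243.9, sale of embassy land to a foreign government 53.4; financial account: purchases of foreign government bonds by domestic residents 913.6, new loans extended by domestic banks to foreign borrowers 963.5.)

-3750.9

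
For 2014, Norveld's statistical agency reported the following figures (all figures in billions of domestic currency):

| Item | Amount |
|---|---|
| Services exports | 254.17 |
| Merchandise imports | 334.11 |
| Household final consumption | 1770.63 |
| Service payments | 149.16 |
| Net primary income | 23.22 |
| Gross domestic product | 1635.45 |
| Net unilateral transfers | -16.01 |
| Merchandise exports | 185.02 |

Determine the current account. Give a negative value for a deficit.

-36.87

Goods balance = 185.02 - 334.11 = -149.09
Services balance = 254.17 - 149.16 = 105.01
Trade balance (goods + services) = -149.09 + 105.01 = -44.08
Net primary income = 23.22
Net secondary income = -16.01
Current account = -44.08 + 23.22 + (-16.01) = -36.87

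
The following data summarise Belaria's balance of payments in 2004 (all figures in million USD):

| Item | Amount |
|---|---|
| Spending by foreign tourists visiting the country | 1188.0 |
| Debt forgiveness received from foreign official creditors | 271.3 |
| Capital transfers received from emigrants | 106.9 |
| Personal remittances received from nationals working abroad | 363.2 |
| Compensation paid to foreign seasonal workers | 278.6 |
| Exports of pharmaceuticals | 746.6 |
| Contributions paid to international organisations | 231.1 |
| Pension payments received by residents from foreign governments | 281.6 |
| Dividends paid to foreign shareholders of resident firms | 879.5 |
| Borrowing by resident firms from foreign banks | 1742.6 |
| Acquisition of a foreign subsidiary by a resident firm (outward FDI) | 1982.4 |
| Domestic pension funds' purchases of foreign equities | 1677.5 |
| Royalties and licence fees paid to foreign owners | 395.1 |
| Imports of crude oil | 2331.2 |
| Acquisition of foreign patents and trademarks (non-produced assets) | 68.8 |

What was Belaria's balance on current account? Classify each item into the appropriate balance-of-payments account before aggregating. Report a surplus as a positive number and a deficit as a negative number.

-1536.1

Goods: 746.6 - 2331.2 = -1584.6
Services: 1188.0 - 395.1 = 792.9
Primary income: -879.5 - 278.6 = -1158.1
Secondary income: 363.2 + 281.6 - 231.1 = 413.7
Current account = (-1584.6) + 792.9 + (-1158.1) + 413.7 = -1536.1
(Excluded from the current account — capital account: debt forgiveness received from foreign official creditors 271.3, capital transfers received from emigrants 106.9, acquisition of foreign patents and trademarks (non-produced assets) 68.8; financial account: borrowing by resident firms from foreign banks 1742.6, acquisition of a foreign subsidiary by a resident firm (outward FDI) 1982.4, domestic pension funds' purchases of foreign equities 1677.5.)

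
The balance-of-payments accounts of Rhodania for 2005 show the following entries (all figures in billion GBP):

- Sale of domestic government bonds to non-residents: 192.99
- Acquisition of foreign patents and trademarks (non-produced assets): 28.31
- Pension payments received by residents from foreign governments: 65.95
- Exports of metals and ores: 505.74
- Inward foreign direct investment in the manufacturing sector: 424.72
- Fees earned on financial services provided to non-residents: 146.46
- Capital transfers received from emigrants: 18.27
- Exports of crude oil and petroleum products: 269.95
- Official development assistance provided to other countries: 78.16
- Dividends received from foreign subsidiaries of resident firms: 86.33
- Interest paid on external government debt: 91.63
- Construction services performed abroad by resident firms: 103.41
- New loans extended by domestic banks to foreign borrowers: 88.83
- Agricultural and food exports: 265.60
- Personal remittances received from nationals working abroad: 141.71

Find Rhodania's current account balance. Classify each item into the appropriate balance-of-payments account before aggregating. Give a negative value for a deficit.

Goods: 505.74 + 265.60 + 269.95 = 1041.29
Services: 103.41 + 146.46 = 249.87
Primary income: -91.63 + 86.33 = -5.30
Secondary income: 65.95 + 141.71 - 78.16 = 129.50
Current account = 1041.29 + 249.87 + (-5.30) + 129.50 = 1415.36
(Excluded from the current account — financial account: sale of domestic government bonds to non-residents 192.99, inward foreign direct investment in the manufacturing sector 424.72, new loans extended by domestic banks to foreign borrowers 88.83; capital account: acquisition of foreign patents and trademarks (non-produced assets) 28.31, capital transfers received from emigrants 18.27.)

1415.36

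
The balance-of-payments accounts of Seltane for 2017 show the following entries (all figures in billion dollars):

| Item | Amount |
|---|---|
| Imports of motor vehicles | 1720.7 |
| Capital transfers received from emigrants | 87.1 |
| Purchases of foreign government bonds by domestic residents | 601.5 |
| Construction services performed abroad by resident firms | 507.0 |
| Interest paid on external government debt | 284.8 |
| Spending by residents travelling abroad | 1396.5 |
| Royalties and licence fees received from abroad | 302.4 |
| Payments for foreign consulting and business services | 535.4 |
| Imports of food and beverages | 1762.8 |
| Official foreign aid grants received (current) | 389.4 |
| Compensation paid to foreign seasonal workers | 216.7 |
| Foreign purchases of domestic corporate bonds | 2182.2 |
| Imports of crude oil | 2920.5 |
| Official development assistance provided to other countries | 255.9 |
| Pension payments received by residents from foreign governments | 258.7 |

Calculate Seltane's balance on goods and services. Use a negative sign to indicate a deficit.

Goods: -1720.7 - 1762.8 - 2920.5 = -6404.0
Services: -535.4 - 1396.5 + 507.0 + 302.4 = -1122.5
Trade balance = -6404.0 + (-1122.5) = -7526.5
(Excluded from the trade balance — capital account: capital transfers received from emigrants 87.1; financial account: purchases of foreign government bonds by domestic residents 601.5, foreign purchases of domestic corporate bonds 2182.2; primary income: interest paid on external government debt 284.8, compensation paid to foreign seasonal workers 216.7; secondary income: official foreign aid grants received (current) 389.4, official development assistance provided to other countries 255.9, pension payments received by residents from foreign governments 258.7.)

-7526.5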